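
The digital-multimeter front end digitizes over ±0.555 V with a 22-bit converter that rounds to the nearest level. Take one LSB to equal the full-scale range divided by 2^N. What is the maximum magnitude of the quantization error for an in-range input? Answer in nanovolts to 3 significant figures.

Full-scale range = 0.555 V − (-0.555 V) = 1.11 V.
One LSB is 1.11 V / 4194304 = 264.64 nV.
|e|_max = LSB/2 = 132 nV.

132 nV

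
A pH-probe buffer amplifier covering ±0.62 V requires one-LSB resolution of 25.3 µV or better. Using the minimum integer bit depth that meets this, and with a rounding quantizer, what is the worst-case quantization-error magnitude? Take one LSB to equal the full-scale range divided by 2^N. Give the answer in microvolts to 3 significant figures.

Range = 0.62 − (-0.62) = 1.24 V.
1.24 V / 25.3 µV = 49010. Since 2^15 = 32768 and 2^16 = 65536, N = 16.
One LSB is 1.24 V / 65536 = 18.921 µV.
Max error for round-to-nearest is LSB/2 = 9.46 µV.

9.46 µV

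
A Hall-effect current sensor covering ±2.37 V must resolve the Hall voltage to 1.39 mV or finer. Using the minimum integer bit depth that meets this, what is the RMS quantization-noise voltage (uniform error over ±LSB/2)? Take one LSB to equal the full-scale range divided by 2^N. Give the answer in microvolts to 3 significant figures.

334 µV

Range = 2.37 − (-2.37) = 4.74 V.
Need 2^N ≥ 4.74 V / 1.39 mV = 3410 → N_min = 12.
One LSB is 4.74 V / 4096 = 1.1572 mV.
V_rms = LSB/√12 = 334 µV.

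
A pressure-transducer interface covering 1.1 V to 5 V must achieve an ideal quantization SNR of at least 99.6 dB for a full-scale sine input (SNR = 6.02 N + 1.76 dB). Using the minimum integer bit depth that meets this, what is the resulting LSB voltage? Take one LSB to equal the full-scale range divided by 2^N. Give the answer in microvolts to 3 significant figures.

Range = 5 − (1.1) = 3.9 V.
Required N = ⌈(99.6 − 1.76)/6.02⌉ = ⌈16.252⌉ = 17.
One LSB is 3.9 V / 131072 = 29.8 µV.

29.8 µV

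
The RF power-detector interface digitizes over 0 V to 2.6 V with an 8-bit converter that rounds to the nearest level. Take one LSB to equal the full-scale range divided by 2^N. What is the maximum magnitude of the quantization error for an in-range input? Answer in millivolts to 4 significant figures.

Full-scale range = 2.6 V.
One LSB is 2.6 V / 256 = 10.1563 mV.
|e|_max = LSB/2 = 5.078 mV.

5.078 mV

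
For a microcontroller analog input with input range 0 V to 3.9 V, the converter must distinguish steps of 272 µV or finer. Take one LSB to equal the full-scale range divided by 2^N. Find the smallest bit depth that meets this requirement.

Range is 3.9 V.
Need 2^N ≥ 3.9 V / 272 µV = 14340 → N_min = 14.

14 bits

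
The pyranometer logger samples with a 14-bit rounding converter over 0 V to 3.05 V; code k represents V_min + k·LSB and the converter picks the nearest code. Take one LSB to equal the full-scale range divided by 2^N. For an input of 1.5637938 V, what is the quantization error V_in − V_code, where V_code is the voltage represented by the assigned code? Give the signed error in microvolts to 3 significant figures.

V_FS = 3.05 V. LSB = 3.05 V / 2^14 ≈ 186.2 µV.
(1.5637938 − (0)) / LSB = 1.5637938 × 16384/3.05 = 8400.3927. Nearest integer: k = 8400.
V_code = V_min + k × range/2^14 = 0 + 8400 × 3.05/16384 = 1.5637207031 V.
e = 1.5637938 − (1.5637207031) = +73.1 µV.

+73.1 µV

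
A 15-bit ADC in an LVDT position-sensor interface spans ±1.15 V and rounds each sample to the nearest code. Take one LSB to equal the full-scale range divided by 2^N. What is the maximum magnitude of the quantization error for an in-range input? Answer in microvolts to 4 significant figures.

35.10 µV

Range = 1.15 − (-1.15) = 2.3 V.
LSB = 2.3 V / 2^15 = 70.1904 µV.
|e|_max = LSB/2 = 35.10 µV.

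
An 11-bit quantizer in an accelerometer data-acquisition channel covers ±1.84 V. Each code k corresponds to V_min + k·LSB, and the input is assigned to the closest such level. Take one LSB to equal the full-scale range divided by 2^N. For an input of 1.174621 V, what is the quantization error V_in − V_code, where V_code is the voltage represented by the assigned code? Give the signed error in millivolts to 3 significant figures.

−0.535 mV

The full-scale span is 1.84 − (-1.84) = 3.68 V. LSB = 3.68 V / 2^11 ≈ 1.797 mV.
Position in LSBs: (1.174621 − (-1.84)) × 2048/3.68 = 1677.7021; rounding gives k = 1678.
V_code = V_min + k × range/2^11 = -1.84 + 1678 × 3.68/2048 = 1.175156250 V.
e = 1.174621 − (1.175156250) = −0.535 mV.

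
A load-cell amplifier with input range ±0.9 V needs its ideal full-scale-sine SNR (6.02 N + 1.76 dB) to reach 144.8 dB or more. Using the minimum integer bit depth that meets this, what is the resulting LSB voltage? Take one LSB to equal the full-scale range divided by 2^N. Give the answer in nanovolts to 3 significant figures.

107 nV

Full-scale range = 0.9 V − (-0.9 V) = 1.8 V.
6.02 N + 1.76 ≥ 144.8 gives N ≥ 23.761, so the minimum integer is 24.
LSB = 1.8 V / 2^24 = 107 nV.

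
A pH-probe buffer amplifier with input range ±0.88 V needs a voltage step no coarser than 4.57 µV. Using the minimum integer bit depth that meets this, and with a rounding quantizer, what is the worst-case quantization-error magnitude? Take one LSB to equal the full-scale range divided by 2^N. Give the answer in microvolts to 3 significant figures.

1.68 µV

Full-scale range = 0.88 V − (-0.88 V) = 1.76 V.
Required number of levels: 1.76/4.57 µV = 385120; smallest N with 2^N ≥ that is 19.
LSB = 1.76 V ÷ 2^19 = 1.76/524288 V = 3.3569 µV.
|e|_max = LSB/2 = 1.68 µV.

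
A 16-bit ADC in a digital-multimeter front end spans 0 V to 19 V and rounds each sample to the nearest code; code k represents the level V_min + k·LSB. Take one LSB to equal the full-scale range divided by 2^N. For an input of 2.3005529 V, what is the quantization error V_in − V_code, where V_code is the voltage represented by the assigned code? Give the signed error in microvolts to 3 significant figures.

+61.6 µV

Span = 19 V. LSB = 19 V / 2^16 ≈ 289.9 µV.
Position in LSBs: (2.3005529 − (0)) × 65536/19 = 7935.2124; rounding gives k = 7935.
V_code = 0 + (7935/65536) × 19 = 2.3004913330 V.
V_in − V_code = 2.3005529 − (2.3004913330) = +61.6 µV.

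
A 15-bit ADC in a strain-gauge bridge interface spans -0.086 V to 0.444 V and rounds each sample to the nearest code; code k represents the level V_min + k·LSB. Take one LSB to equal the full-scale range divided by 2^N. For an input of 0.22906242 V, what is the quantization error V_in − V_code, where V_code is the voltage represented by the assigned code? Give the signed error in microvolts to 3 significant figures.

Range = 0.444 − (-0.086) = 0.53 V. LSB = 0.53 V / 2^15 ≈ 16.17 µV.
Position in LSBs: (0.22906242 − (-0.086)) × 32768/0.53 = 19479.1800; rounding gives k = 19479.
V_code = V_min + k × range/2^15 = -0.086 + 19479 × 0.53/32768 = 0.22905950928 V.
e = 0.22906242 − (0.22905950928) = +2.91 µV.

+2.91 µV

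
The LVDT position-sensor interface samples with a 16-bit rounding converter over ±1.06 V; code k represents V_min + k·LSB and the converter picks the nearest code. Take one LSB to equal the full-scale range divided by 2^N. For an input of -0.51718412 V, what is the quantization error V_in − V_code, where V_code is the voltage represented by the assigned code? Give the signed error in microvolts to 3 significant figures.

Full-scale range = 1.06 V − (-1.06 V) = 2.12 V. LSB = 2.12 V / 2^16 ≈ 32.35 µV.
(V_in − V_min)/LSB = (-0.51718412 − (-1.06)) × 65536/2.12 = 16780.1800 → nearest code k = 16780.
V_code = V_min + k × range/2^16 = -1.06 + 16780 × 2.12/65536 = -0.51718994141 V.
V_in − V_code = -0.51718412 − (-0.51718994141) = +5.82 µV.

+5.82 µV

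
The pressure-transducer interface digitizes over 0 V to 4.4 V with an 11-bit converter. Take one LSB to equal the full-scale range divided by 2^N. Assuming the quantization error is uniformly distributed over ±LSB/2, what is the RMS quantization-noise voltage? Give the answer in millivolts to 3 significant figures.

Full-scale range = 4.4 V.
LSB = 4.4 V / 2^11 = 2.1484 mV.
RMS of a uniform error over width LSB is LSB/√12 = 0.620 mV.

0.620 mV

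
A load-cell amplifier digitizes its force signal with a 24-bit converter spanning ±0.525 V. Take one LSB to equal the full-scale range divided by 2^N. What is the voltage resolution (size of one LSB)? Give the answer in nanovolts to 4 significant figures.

62.58 nV

Span: 0.525 V − (-0.525 V) = 1.05 V.
Number of codes = 2^24 = 16777216.
LSB = 1.05 V ÷ 2^24 = 1.05/16777216 V = 62.58 nV.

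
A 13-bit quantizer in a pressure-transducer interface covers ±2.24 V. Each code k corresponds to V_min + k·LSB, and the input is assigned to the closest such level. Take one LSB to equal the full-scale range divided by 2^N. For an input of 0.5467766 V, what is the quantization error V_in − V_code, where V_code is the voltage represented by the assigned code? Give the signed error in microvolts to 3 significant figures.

−98.4 µV

Full-scale range = 2.24 V − (-2.24 V) = 4.48 V. LSB = 4.48 V / 2^13 ≈ 0.5469 mV.
(0.5467766 − (-2.24)) / LSB = 2.7867766 × 8192/4.48 = 5095.8201. Nearest integer: k = 5096.
V_code = -2.24 + (5096/8192) × 4.48 = 0.5468750000 V.
Error = V_in − V_code = 0.5467766 − (0.5468750000) = −98.4 µV.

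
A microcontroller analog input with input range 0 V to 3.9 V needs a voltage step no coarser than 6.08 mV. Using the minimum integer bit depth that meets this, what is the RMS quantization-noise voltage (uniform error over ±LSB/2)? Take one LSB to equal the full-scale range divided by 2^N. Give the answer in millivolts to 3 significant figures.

Span = 3.9 V.
Required number of levels: 3.9/6.08 mV = 641.45; smallest N with 2^N ≥ that is 10.
LSB = 3.9 V ÷ 2^10 = 3.9/1024 V = 3.8086 mV.
RMS noise = LSB/√12 = 1.10 mV.

1.10 mV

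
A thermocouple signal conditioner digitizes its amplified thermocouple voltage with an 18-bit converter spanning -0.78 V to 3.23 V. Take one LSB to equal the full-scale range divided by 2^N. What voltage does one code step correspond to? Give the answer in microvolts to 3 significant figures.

Full-scale range = 3.23 V − (-0.78 V) = 4.01 V.
2^18 = 262144 levels.
One LSB is 4.01 V / 262144 = 15.3 µV.

15.3 µV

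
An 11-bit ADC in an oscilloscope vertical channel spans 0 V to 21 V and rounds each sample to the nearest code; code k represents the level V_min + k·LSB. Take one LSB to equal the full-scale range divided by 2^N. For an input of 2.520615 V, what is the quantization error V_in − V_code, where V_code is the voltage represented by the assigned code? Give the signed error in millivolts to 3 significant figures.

Span = 21 V. LSB = 21 V / 2^11 ≈ 10.25 mV.
(V_in − V_min)/LSB = (2.520615 − (0)) × 2048/21 = 245.8200 → nearest code k = 246.
V_code = V_min + k × range/2^11 = 0 + 246 × 21/2048 = 2.522460938 V.
e = 2.520615 − (2.522460938) = −1.85 mV.

−1.85 mV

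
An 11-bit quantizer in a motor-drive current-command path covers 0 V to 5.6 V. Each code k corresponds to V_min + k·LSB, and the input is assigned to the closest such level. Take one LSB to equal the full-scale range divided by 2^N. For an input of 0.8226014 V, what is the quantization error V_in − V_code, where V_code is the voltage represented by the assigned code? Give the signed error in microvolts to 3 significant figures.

−445 µV

Span = 5.6 V. LSB = 5.6 V / 2^11 ≈ 2.734 mV.
(V_in − V_min)/LSB = (0.8226014 − (0)) × 2048/5.6 = 300.8371 → nearest code k = 301.
Reconstructed level: 0 + 301 × 5.6/2048 V = 0.8230468750 V.
e = 0.8226014 − (0.8230468750) = −445 µV.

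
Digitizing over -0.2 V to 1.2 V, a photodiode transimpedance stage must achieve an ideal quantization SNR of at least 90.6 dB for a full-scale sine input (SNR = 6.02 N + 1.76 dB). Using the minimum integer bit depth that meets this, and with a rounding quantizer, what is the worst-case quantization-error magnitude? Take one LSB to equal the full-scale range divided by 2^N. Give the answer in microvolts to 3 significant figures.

Span: 1.2 V − (-0.2 V) = 1.4 V.
N ≥ (90.6 − 1.76)/6.02 = 14.757 → N_min = 15.
LSB = 1.4 V / 2^15 = 42.725 µV.
|e|_max = LSB/2 = 21.4 µV.

21.4 µV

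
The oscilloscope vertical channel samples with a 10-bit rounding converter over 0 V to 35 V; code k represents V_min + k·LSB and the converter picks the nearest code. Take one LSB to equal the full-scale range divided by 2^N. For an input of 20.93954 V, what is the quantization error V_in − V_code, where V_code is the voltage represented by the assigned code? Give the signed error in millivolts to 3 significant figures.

V_FS = 35 V. LSB = 35 V / 2^10 ≈ 34.18 mV.
Position in LSBs: (20.93954 − (0)) × 1024/35 = 612.6311; rounding gives k = 613.
V_code = V_min + k × range/2^10 = 0 + 613 × 35/1024 = 20.95214844 V.
Error = V_in − V_code = 20.93954 − (20.95214844) = −12.6 mV.

−12.6 mV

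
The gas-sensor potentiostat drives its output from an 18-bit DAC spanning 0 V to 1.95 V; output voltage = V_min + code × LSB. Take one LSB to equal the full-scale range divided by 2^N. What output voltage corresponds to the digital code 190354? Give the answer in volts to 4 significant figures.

Full-scale range = 1.95 V. LSB = 1.95 V / 2^18.
Output = V_min + (190354/262144) × range = 0 + 0.726143 × 1.95 V
      = 0 + 1.41598 = 1.41598 V.

1.416 V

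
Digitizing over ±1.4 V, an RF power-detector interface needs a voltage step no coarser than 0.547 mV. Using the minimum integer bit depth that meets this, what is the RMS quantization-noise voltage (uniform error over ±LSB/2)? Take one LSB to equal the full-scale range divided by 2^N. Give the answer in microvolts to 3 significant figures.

Full-scale range = 1.4 V − (-1.4 V) = 2.8 V.
Required number of levels: 2.8/0.547 mV = 5118.8; smallest N with 2^N ≥ that is 13.
LSB = 2.8 V / 2^13 = 341.80 µV.
RMS noise = LSB/√12 = 98.7 µV.

98.7 µV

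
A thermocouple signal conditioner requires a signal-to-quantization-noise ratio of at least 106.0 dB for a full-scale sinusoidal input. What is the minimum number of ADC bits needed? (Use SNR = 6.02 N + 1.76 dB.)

Solving 6.02 N ≥ 106.0 − 1.76: N ≥ 17.316. Round up → N = 18.

18 bits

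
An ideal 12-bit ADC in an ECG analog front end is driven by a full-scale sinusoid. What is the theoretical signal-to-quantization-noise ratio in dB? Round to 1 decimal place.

74.0 dB

For an ideal N-bit converter with full-scale sine input, SNR = 6.02 N + 1.76 dB. SNR = 6.02 × 12 + 1.76 = 72.24 + 1.76 = 74.00 dB.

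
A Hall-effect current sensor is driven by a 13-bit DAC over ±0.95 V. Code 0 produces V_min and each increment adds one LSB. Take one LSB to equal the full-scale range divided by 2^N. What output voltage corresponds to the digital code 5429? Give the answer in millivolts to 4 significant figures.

Range = 0.95 − (-0.95) = 1.9 V. LSB = 1.9 V / 2^13.
V_out = V_min + code × LSB = -0.95 V + 5429 × 1.9 V / 8192
      = -0.95 + 1.25917 = 0.309167 V.

309.2 mV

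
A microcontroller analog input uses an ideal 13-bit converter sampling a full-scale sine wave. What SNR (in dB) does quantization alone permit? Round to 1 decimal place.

Ideal quantization SNR: 6.02 × 13 + 1.76 dB = 80.0 dB.

80.0 dB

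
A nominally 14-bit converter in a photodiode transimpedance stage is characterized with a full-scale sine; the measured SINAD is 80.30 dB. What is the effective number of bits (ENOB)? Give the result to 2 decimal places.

Inverting SNR = 6.02 N + 1.76: N_eff = (80.30 − 1.76)/6.02 = 13.0465.

13.05 bits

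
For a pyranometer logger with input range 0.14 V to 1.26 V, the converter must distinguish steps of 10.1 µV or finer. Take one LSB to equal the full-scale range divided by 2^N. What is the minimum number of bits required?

Full-scale range = 1.26 V − (0.14 V) = 1.12 V.
Levels needed ≥ 1.12/10.1 µV = 110900. 2^17 = 131072 suffices, so N_min = 17.

17 bits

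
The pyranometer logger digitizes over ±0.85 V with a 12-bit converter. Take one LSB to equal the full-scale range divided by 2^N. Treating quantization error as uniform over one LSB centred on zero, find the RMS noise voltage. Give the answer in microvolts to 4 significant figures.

Span: 0.85 V − (-0.85 V) = 1.7 V.
One LSB is 1.7 V / 4096 = 415.039 µV.
V_rms = LSB/√12 = 415.039 µV / √12 = 119.8 µV.

119.8 µV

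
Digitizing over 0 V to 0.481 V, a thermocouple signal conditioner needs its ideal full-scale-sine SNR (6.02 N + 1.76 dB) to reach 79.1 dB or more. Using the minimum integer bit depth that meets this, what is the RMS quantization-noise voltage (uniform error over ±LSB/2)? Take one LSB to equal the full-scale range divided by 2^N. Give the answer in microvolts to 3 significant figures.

16.9 µV

Span = 0.481 V.
Required N = ⌈(79.1 − 1.76)/6.02⌉ = ⌈12.847⌉ = 13.
LSB = 0.481 V ÷ 2^13 = 0.481/8192 V = 58.716 µV.
σ_q = LSB/√12 = 58.716 µV/3.4641 = 16.9 µV.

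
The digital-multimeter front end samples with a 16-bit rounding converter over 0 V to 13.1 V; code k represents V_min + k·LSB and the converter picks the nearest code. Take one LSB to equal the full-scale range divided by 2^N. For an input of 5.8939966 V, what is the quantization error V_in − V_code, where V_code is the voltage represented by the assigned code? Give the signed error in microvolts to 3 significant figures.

+36.0 µV

Full-scale range = 13.1 V. LSB = 13.1 V / 2^16 ≈ 199.9 µV.
Position in LSBs: (5.8939966 − (0)) × 65536/13.1 = 29486.1802; rounding gives k = 29486.
V_code = V_min + k × range/2^16 = 0 + 29486 × 13.1/65536 = 5.8939605713 V.
Error = V_in − V_code = 5.8939966 − (5.8939605713) = +36.0 µV.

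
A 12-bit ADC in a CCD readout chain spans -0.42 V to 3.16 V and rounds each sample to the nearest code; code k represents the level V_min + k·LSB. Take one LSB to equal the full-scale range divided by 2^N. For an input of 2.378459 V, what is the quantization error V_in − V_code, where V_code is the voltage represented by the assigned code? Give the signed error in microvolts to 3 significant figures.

The full-scale span is 3.16 − (-0.42) = 3.58 V. LSB = 3.58 V / 2^12 ≈ 0.8740 mV.
(V_in − V_min)/LSB = (2.378459 − (-0.42)) × 4096/3.58 = 3201.8123 → nearest code k = 3202.
V_code = V_min + k × range/2^12 = -0.42 + 3202 × 3.58/4096 = 2.378623047 V.
Error = V_in − V_code = 2.378459 − (2.378623047) = −164 µV.

−164 µV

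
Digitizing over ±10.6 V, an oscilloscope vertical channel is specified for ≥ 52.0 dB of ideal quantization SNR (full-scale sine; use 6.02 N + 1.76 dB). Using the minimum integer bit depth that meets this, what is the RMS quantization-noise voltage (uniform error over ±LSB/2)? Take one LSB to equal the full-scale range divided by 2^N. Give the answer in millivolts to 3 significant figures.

Span: 10.6 V − (-10.6 V) = 21.2 V.
6.02 N + 1.76 ≥ 52.0 gives N ≥ 8.346, so the minimum integer is 9.
LSB = 21.2 V ÷ 2^9 = 21.2/512 V = 41.406 mV.
σ_q = LSB/√12 = 41.406 mV/3.4641 = 12.0 mV.

12.0 mV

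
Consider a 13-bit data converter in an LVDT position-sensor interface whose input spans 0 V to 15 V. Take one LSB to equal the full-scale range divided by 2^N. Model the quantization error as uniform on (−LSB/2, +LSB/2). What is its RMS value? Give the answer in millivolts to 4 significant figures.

V_FS = 15 V.
LSB = 15 V / 2^13 = 1.83105 mV.
RMS of a uniform error over width LSB is LSB/√12 = 0.5286 mV.

0.5286 mV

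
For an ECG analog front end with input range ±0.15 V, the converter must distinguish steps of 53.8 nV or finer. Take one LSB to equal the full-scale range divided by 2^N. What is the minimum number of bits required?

Full-scale range = 0.15 V − (-0.15 V) = 0.3 V.
Required number of levels: 0.3/53.8 nV = 5.5762e6; smallest N with 2^N ≥ that is 23.

23 bits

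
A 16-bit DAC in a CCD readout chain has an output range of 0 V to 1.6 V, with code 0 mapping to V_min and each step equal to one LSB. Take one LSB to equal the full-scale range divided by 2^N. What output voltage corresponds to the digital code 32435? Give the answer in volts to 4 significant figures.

0.7919 V

Range is 1.6 V. LSB = 1.6 V / 2^16.
V_out = V_min + code × LSB = 0 V + 32435 × 1.6 V / 65536
      = 0 + 0.791870 = 0.791870 V.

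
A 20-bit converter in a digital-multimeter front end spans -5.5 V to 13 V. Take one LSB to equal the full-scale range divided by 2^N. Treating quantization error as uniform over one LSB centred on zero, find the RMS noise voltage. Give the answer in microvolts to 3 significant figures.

Span: 13 V − (-5.5 V) = 18.5 V.
One LSB is 18.5 V / 1048576 = 17.643 µV.
σ_q = LSB/√12 = 17.643 µV/3.4641 = 5.09 µV.

5.09 µV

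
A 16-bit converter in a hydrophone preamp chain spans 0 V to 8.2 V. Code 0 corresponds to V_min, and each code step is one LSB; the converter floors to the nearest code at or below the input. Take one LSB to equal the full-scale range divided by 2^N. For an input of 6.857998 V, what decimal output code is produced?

V_FS = 8.2 V. LSB = 8.2 V / 2^16 ≈ 125.1 µV.
V_in − V_min = 6.857998 − (0) = 6.857998 V.
Divide by LSB: 6.857998 × 65536/8.2 = 54810.4582.
Truncating gives code 54810.

54810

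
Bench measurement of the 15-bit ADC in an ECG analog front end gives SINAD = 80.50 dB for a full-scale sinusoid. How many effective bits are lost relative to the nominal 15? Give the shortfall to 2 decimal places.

1.92 bits

Effective bits = (80.50 − 1.76)/6.02 = 13.0797.
Lost resolution: 15 − 13.0797 = 1.9203 bits.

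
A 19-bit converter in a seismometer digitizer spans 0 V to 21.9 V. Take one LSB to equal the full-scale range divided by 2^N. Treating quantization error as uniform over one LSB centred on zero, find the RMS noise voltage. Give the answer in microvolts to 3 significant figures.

Range is 21.9 V.
LSB = 21.9 V ÷ 2^19 = 21.9/524288 V = 41.771 µV.
RMS of a uniform error over width LSB is LSB/√12 = 12.1 µV.

12.1 µV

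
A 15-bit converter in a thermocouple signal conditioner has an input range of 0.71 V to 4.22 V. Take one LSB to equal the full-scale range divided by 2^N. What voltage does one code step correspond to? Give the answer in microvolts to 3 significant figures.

107 µV

The full-scale span is 4.22 − (0.71) = 3.51 V.
2^15 = 32768 levels.
One LSB is 3.51 V / 32768 = 107 µV.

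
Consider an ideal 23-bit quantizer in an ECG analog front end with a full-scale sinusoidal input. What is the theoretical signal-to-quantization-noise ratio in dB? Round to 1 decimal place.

140.2 dB

SNR = 6.02·23 + 1.76 = 140.22 dB.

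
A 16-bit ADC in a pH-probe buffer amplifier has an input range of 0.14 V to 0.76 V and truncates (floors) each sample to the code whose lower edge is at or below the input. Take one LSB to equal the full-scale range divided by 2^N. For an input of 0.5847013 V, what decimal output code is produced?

47006

Span: 0.76 V − (0.14 V) = 0.62 V. LSB = 0.62 V / 2^16 ≈ 9.460 µV.
(V_in − V_min) × 2^16/range = (0.5847013 − (0.14)) × 65536/0.62 = 47006.362.
Floor → code = 47006.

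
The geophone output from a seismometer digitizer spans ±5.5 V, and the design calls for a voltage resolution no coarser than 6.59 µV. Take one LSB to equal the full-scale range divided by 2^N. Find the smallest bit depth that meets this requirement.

21 bits

The full-scale span is 5.5 − (-5.5) = 11 V.
Need 2^N ≥ 11 V / 6.59 µV = 1.669e6 → N_min = 21.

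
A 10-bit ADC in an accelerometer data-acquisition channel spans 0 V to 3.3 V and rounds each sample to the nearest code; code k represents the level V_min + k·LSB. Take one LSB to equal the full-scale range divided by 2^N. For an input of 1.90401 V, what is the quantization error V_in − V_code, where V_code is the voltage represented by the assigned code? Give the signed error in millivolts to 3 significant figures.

V_FS = 3.3 V. LSB = 3.3 V / 2^10 ≈ 3.223 mV.
(V_in − V_min)/LSB = (1.90401 − (0)) × 1024/3.3 = 590.8201 → nearest code k = 591.
Reconstructed level: 0 + 591 × 3.3/1024 V = 1.904589844 V.
e = 1.90401 − (1.904589844) = −0.580 mV.

−0.580 mV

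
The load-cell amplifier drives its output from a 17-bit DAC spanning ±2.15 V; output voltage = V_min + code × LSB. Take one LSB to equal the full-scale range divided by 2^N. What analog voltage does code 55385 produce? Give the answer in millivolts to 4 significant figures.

Span: 2.15 V − (-2.15 V) = 4.3 V. LSB = 4.3 V / 2^17.
V_out = V_min + code × LSB = -2.15 V + 55385 × 4.3 V / 131072
      = -2.15 + 1.81698 = -0.333018 V.

-333.0 mV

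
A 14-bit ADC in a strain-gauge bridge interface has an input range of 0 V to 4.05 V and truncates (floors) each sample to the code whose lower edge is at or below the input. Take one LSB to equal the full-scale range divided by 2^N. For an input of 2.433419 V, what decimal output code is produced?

Full-scale range = 4.05 V. LSB = 4.05 V / 2^14 ≈ 247.2 µV.
(V_in − V_min) × 2^14/range = (2.433419 − (0)) × 16384/4.05 = 9844.231.
Floor → code = 9844.

9844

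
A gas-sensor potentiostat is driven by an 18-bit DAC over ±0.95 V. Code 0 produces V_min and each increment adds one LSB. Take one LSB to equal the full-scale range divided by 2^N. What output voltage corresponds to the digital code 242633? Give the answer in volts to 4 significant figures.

0.8086 V

Full-scale range = 0.95 V − (-0.95 V) = 1.9 V. LSB = 1.9 V / 2^18.
Output = V_min + (242633/262144) × range = -0.95 + 0.925571 × 1.9 V
      = -0.95 + 1.75859 = 0.808586 V.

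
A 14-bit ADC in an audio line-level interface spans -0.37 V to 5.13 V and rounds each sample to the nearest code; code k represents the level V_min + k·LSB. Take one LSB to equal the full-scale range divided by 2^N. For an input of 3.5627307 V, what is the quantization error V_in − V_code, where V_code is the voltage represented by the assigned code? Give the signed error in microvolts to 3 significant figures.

Span: 5.13 V − (-0.37 V) = 5.5 V. LSB = 5.5 V / 2^14 ≈ 335.7 µV.
(V_in − V_min)/LSB = (3.5627307 − (-0.37)) × 16384/5.5 = 11715.2472 → nearest code k = 11715.
Reconstructed level: -0.37 + 11715 × 5.5/16384 V = 3.5626477051 V.
Error = V_in − V_code = 3.5627307 − (3.5626477051) = +83.0 µV.

+83.0 µV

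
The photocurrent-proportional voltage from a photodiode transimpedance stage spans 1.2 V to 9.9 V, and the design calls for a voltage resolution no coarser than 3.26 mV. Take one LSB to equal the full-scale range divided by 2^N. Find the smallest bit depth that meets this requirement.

Range = 9.9 − (1.2) = 8.7 V.
Required number of levels: 8.7/3.26 mV = 2668.7; smallest N with 2^N ≥ that is 12.

12 bits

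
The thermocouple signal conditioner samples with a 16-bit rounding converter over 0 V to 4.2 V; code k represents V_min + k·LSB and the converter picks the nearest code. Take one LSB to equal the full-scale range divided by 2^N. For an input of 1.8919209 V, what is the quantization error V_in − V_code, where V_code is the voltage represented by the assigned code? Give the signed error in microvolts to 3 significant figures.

Range is 4.2 V. LSB = 4.2 V / 2^16 ≈ 64.09 µV.
Position in LSBs: (1.8919209 − (0)) × 65536/4.2 = 29521.1734; rounding gives k = 29521.
V_code = 0 + (29521/65536) × 4.2 = 1.8919097900 V.
e = 1.8919209 − (1.8919097900) = +11.1 µV.

+11.1 µV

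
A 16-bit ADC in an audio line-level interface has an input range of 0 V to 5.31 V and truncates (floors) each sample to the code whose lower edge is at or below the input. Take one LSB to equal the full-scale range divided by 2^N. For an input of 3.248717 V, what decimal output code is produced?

V_FS = 5.31 V. LSB = 5.31 V / 2^16 ≈ 81.02 µV.
V_in − V_min = 3.248717 − (0) = 3.248717 V.
Divide by LSB: 3.248717 × 65536/5.31 = 40095.6530.
Truncating gives code 40095.

40095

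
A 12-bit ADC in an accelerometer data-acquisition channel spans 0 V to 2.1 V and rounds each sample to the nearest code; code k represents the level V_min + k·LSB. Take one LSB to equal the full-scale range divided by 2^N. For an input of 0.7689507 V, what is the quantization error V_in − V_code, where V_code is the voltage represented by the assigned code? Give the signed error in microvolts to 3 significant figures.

−92.3 µV

V_FS = 2.1 V. LSB = 2.1 V / 2^12 ≈ 0.5127 mV.
(V_in − V_min)/LSB = (0.7689507 − (0)) × 4096/2.1 = 1499.8200 → nearest code k = 1500.
V_code = 0 + (1500/4096) × 2.1 = 0.7690429688 V.
Error = V_in − V_code = 0.7689507 − (0.7690429688) = −92.3 µV.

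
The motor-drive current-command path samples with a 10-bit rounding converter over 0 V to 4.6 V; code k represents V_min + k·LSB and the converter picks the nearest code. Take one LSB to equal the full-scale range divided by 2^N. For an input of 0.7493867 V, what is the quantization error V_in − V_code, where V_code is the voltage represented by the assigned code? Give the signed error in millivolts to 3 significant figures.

Span = 4.6 V. LSB = 4.6 V / 2^10 ≈ 4.492 mV.
(V_in − V_min)/LSB = (0.7493867 − (0)) × 1024/4.6 = 166.8200 → nearest code k = 167.
Reconstructed level: 0 + 167 × 4.6/1024 V = 0.7501953125 V.
Error = V_in − V_code = 0.7493867 − (0.7501953125) = −0.809 mV.

−0.809 mV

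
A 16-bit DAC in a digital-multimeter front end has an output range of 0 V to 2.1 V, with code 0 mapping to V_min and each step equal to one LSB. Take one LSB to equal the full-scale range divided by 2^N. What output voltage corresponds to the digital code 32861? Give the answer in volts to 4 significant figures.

1.053 V

Range is 2.1 V. LSB = 2.1 V / 2^16.
Output = V_min + (32861/65536) × range = 0 + 0.501419 × 2.1 V
      = 0 V + 1.05298 V = 1.05298 V.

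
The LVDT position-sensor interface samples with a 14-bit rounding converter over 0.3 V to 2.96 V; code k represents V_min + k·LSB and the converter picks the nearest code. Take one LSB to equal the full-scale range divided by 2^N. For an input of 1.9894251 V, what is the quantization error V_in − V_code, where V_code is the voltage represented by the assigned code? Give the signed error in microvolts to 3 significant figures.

−25.6 µV

The full-scale span is 2.96 − (0.3) = 2.66 V. LSB = 2.66 V / 2^14 ≈ 162.4 µV.
Position in LSBs: (1.9894251 − (0.3)) × 16384/2.66 = 10405.8424; rounding gives k = 10406.
V_code = V_min + k × range/2^14 = 0.3 + 10406 × 2.66/16384 = 1.9894506836 V.
Error = V_in − V_code = 1.9894251 − (1.9894506836) = −25.6 µV.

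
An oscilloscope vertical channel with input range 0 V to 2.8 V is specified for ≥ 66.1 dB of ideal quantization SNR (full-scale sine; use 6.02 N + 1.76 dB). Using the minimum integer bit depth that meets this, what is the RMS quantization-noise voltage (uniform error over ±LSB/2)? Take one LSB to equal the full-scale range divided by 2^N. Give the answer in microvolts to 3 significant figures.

395 µV

Full-scale range = 2.8 V.
Required N = ⌈(66.1 − 1.76)/6.02⌉ = ⌈10.688⌉ = 11.
LSB = 2.8 V ÷ 2^11 = 2.8/2048 V = 1.3672 mV.
V_rms = LSB/√12 = 395 µV.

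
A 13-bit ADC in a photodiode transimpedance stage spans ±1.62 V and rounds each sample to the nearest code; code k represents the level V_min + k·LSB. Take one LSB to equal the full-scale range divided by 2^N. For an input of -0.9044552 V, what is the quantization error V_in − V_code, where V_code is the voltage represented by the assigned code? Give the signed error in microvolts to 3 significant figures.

Full-scale range = 1.62 V − (-1.62 V) = 3.24 V. LSB = 3.24 V / 2^13 ≈ 395.5 µV.
Position in LSBs: (-0.9044552 − (-1.62)) × 8192/3.24 = 1809.1799; rounding gives k = 1809.
Reconstructed level: -1.62 + 1809 × 3.24/8192 V = -0.9045263672 V.
e = -0.9044552 − (-0.9045263672) = +71.2 µV.

+71.2 µV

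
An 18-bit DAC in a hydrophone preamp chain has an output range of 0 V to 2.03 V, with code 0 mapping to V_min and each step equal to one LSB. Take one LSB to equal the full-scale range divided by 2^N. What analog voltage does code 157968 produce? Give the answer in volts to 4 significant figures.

Span = 2.03 V. LSB = 2.03 V / 2^18.
V_out = V_min + code × LSB = 0 V + 157968 × 2.03 V / 262144
      = 0 V + 1.22328 V = 1.22328 V.

1.223 V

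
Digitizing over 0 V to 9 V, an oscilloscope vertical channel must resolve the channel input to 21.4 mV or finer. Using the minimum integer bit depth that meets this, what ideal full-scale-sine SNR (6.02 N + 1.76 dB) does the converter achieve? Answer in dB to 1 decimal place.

55.9 dB

Full-scale range = 9 V.
Need 2^N ≥ 9 V / 21.4 mV = 420.6 → N_min = 9.
6.02(9) + 1.76 = 55.94 dB.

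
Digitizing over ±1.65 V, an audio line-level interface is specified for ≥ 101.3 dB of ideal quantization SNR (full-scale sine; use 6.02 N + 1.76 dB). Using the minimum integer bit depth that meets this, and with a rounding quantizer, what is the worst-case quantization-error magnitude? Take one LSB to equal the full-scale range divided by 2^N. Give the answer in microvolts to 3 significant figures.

Full-scale range = 1.65 V − (-1.65 V) = 3.3 V.
6.02 N + 1.76 ≥ 101.3 gives N ≥ 16.535, so the minimum integer is 17.
LSB = 3.3 V ÷ 2^17 = 3.3/131072 V = 25.177 µV.
Half an LSB is 12.6 µV.

12.6 µV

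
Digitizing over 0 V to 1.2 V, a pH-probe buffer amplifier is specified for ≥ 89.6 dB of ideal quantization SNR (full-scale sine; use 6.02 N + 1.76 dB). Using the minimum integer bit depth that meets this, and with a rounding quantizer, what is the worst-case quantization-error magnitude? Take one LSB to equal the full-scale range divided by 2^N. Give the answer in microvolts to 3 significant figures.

V_FS = 1.2 V.
Required N = ⌈(89.6 − 1.76)/6.02⌉ = ⌈14.591⌉ = 15.
LSB = 1.2 V ÷ 2^15 = 1.2/32768 V = 36.621 µV.
Max error for round-to-nearest is LSB/2 = 18.3 µV.

18.3 µV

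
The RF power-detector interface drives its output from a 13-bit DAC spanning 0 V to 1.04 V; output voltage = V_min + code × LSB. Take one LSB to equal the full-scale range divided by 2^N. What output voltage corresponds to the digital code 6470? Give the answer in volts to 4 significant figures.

Range is 1.04 V. LSB = 1.04 V / 2^13.
Output = V_min + (6470/8192) × range = 0 + 0.789795 × 1.04 V
      = 0 V + 0.821387 V = 0.821387 V.

0.8214 V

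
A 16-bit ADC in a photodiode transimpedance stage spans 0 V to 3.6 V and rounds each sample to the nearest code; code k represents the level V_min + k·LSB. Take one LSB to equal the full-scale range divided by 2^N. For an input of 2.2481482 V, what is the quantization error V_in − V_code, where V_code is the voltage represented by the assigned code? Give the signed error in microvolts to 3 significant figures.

Span = 3.6 V. LSB = 3.6 V / 2^16 ≈ 54.93 µV.
(2.2481482 − (0)) / LSB = 2.2481482 × 65536/3.6 = 40926.2890. Nearest integer: k = 40926.
V_code = V_min + k × range/2^16 = 0 + 40926 × 3.6/65536 = 2.2481323242 V.
e = 2.2481482 − (2.2481323242) = +15.9 µV.

+15.9 µV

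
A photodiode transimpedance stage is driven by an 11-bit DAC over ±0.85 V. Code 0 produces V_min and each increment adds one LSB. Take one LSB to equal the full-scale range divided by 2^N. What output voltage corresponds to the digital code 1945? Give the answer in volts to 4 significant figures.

0.7645 V

The full-scale span is 0.85 − (-0.85) = 1.7 V. LSB = 1.7 V / 2^11.
V_out = V_min + code × LSB = -0.85 V + 1945 × 1.7 V / 2048
      = -0.85 + 1.61450 = 0.764502 V.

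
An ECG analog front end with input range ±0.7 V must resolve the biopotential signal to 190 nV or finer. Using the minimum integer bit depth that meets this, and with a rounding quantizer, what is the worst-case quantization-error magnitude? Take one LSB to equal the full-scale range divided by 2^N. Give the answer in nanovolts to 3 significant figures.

83.4 nV

The full-scale span is 0.7 − (-0.7) = 1.4 V.
Levels needed ≥ 1.4/190 nV = 7.368e6. 2^23 = 8388608 suffices, so N_min = 23.
LSB = 1.4 V ÷ 2^23 = 1.4/8388608 V = 166.89 nV.
Max error for round-to-nearest is LSB/2 = 83.4 nV.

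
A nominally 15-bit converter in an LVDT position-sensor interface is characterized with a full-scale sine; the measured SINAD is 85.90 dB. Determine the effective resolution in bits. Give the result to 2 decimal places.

ENOB = (SINAD − 1.76) / 6.02 = (85.90 − 1.76) / 6.02 = 84.14 / 6.02 = 13.9767.

13.98 bits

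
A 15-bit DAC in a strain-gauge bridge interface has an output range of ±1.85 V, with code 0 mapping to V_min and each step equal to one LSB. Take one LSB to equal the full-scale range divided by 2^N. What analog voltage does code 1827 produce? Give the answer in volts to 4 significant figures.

Span: 1.85 V − (-1.85 V) = 3.7 V. LSB = 3.7 V / 2^15.
V_out = -1.85 + 1827 × (3.7/32768) V
      = -1.85 + 0.206296 = -1.64370 V.

-1.644 V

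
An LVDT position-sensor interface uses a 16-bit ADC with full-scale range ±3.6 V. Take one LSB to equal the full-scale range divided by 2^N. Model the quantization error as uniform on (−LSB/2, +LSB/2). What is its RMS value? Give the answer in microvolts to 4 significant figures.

Range = 3.6 − (-3.6) = 7.2 V.
LSB = 7.2 V / 2^16 = 109.863 µV.
σ_q = LSB/√12 = 109.863 µV/3.4641 = 31.71 µV.

31.71 µV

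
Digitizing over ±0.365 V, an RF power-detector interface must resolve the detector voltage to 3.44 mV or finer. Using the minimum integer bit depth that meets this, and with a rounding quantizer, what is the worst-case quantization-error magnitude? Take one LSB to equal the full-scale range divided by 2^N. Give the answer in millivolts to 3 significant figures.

The full-scale span is 0.365 − (-0.365) = 0.73 V.
Required number of levels: 0.73/3.44 mV = 212.21; smallest N with 2^N ≥ that is 8.
One LSB is 0.73 V / 256 = 2.8516 mV.
|e|_max = LSB/2 = 1.43 mV.

1.43 mV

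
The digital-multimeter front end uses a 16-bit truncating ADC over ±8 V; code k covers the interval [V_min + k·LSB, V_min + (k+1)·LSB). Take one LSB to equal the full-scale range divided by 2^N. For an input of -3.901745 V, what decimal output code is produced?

16786

Full-scale range = 8 V − (-8 V) = 16 V. LSB = 16 V / 2^16 ≈ 244.1 µV.
code = ⌊(V_in − V_min)/LSB⌋ = ⌊(V_in − V_min) × 2^16 / range⌋
     = ⌊(-3.901745 − (-8)) × 65536 / 16⌋ = ⌊4.098255 × 65536/16⌋
     = ⌊16786.452⌋ = 16786.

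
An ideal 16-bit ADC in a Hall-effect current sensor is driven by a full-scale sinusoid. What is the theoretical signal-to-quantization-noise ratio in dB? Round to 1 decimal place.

Ideal quantization SNR: 6.02 × 16 + 1.76 dB = 98.1 dB.

98.1 dB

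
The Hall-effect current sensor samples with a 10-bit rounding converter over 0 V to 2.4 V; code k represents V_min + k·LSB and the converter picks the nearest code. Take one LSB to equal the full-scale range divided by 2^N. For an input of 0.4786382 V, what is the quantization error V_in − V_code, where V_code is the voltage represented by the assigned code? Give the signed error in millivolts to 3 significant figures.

Range is 2.4 V. LSB = 2.4 V / 2^10 ≈ 2.344 mV.
Position in LSBs: (0.4786382 − (0)) × 1024/2.4 = 204.2190; rounding gives k = 204.
V_code = 0 + (204/1024) × 2.4 = 0.4781250000 V.
V_in − V_code = 0.4786382 − (0.4781250000) = +0.513 mV.

+0.513 mV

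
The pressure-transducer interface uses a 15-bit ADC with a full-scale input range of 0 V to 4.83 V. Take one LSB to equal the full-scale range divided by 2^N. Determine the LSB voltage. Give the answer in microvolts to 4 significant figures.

147.4 µV

V_FS = 4.83 V.
2^15 = 32768 levels.
LSB = 4.83 V ÷ 2^15 = 4.83/32768 V = 147.4 µV.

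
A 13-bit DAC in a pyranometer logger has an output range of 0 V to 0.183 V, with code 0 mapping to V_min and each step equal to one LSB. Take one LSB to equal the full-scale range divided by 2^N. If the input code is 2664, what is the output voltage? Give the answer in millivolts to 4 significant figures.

Range is 0.183 V. LSB = 0.183 V / 2^13.
V_out = 0 + 2664 × (0.183/8192) V
      = 0 V + 0.0595107 V = 0.0595107 V.

59.51 mV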